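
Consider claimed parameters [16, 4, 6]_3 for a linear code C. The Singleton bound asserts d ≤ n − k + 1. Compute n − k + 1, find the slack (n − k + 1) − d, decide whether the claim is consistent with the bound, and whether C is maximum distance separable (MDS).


Singleton RHS = n − k + 1 = 13, slack = 7, bound satisfied, not MDS.

Singleton bound: d ≤ n − k + 1.
Here n = 16, k = 4, so n − k + 1 = 13.
Given d = 6, check d ≤ 13: YES.
Slack = (n − k + 1) − d = 7.
The code is NOT MDS (slack = 7 > 0).
Description: the claimed parameters are [16, 4, 6]_3; such a code would be non-MDS.


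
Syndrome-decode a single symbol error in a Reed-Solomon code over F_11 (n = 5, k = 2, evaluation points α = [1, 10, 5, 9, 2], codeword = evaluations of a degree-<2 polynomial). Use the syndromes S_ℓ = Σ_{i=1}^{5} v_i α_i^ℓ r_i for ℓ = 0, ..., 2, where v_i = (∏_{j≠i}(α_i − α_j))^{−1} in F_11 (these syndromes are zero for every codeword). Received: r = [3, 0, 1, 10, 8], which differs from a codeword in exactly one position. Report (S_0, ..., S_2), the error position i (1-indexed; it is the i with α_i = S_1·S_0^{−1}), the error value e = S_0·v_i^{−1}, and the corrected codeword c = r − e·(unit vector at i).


S = (5, 6, 5), error at position 2, error magnitude e = 7, c = [3, 4, 1, 10, 8].

Step 1: column multipliers v_i = (∏_{j≠i}(α_i − α_j))^{−1} mod 11.
  i = 1 (α = 1): (1−10)(1−5)(1−9)(1−2) = (−9)·(−4)·(−8)·(−1) = 288 ≡ 2, so v_1 = 2^{−1} = 6 (mod 11).
  i = 2 (α = 10): (10−1)(10−5)(10−9)(10−2) = 9·5·1·8 = 360 ≡ 8, so v_2 = 8^{−1} = 7 (mod 11).
  i = 3 (α = 5): (5−1)(5−10)(5−9)(5−2) = 4·(−5)·(−4)·3 = 240 ≡ 9, so v_3 = 9^{−1} = 5 (mod 11).
  i = 4 (α = 9): (9−1)(9−10)(9−5)(9−2) = 8·(−1)·4·7 = −224 ≡ 7, so v_4 = 7^{−1} = 8 (mod 11).
  i = 5 (α = 2): (2−1)(2−10)(2−5)(2−9) = 1·(−8)·(−3)·(−7) = −168 ≡ 8, so v_5 = 8^{−1} = 7 (mod 11).
  v = [6, 7, 5, 8, 7].
Step 2: syndromes of r = [3, 0, 1, 10, 8] (all sums mod 11).
  S_0 = Σ v_i r_i = 6·3 + 7·0 + 5·1 + 8·10 + 7·8 = 159 ≡ 5.
  S_1 = Σ v_i α_i r_i = 6·1·3 + 7·10·0 + 5·5·1 + 8·9·10 + 7·2·8 = 875 ≡ 6.
  α_i^2 mod 11 = [1, 1, 3, 4, 4].
  S_2 = Σ v_i α_i^2 r_i = 6·1·3 + 7·1·0 + 5·3·1 + 8·4·10 + 7·4·8 = 577 ≡ 5.
  S = (5, 6, 5) ≠ 0, so r is not a codeword (an error is present).
Step 3: locate the error. For a single error e at position i, S_ℓ = v_i·e·α_i^ℓ, so α_err = S_1/S_0.
  S_0^{−1} = 5^{−1} = 9 (mod 11), so α_err = 6·9 = 54 ≡ 10 = α_2. Error position i = 2.
  Consistency check: S_2/S_1 = 5·2 = 10 ≡ 10 = α_err ✓ (single-error assumption holds).
Step 4: error magnitude e = S_0/v_2 = S_0·∏_{j≠2}(α_2 − α_j) = 5·8 = 40 ≡ 7 (mod 11).
Step 5: correct position 2: c_2 = r_2 − e = 0 − 7 ≡ 4 (mod 11). Hence c = [3, 4, 1, 10, 8].
  Check: interpolating c through the α_i gives m(x) = 9 + 5·x (degree < 2) with m(α_i) = c_i for every i, so c is indeed a codeword.


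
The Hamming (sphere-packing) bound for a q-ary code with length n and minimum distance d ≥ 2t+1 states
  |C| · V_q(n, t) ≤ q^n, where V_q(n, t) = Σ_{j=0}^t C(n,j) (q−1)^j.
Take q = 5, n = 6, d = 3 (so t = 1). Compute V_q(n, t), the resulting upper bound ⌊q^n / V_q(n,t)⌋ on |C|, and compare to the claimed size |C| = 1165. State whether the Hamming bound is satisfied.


V_q(n, t) = 25, q^n = 15625, Hamming bound = 625, |C| = 1165 > bound (violated).

Step 1: Compute V_q(n, t) = Σ_{j=0}^1 C(n, j) (q−1)^j.
  j = 0: C(6,0)·(4)^0 = 1·1 = 1.
  j = 1: C(6,1)·(4)^1 = 6·4 = 24.
  V_q(n, t) = 1 + 24 = 25.
Step 2: q^n = 5^6 = 15625.
Step 3: Hamming bound ⌊q^n / V_q(n,t)⌋ = ⌊15625/25⌋ = 625.
Step 4: Compare |C| = 1165 to 625: violated.
The claimed |C| lies above the Hamming bound, so no 5-ary code of length 6 with d ≥ 3 can have 1165 codewords.


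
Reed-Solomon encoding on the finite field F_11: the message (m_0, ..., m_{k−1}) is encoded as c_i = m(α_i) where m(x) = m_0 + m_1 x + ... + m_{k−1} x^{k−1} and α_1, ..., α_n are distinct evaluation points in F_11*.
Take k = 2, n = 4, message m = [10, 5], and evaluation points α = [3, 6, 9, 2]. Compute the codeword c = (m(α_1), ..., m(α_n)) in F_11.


c = [3, 7, 0, 9]

Message polynomial: m(x) = 10 + 5·x (mod 11).
For each evaluation point α_i, compute m(α_i) mod 11:
  α_1 = 3: Horner steps 5 → 3, so m(3) = 3.
  α_2 = 6: Horner steps 5 → 7, so m(6) = 7.
  α_3 = 9: Horner steps 5 → 0, so m(9) = 0.
  α_4 = 2: Horner steps 5 → 9, so m(2) = 9.
Codeword c = [3, 7, 0, 9] ∈ F_11^4.


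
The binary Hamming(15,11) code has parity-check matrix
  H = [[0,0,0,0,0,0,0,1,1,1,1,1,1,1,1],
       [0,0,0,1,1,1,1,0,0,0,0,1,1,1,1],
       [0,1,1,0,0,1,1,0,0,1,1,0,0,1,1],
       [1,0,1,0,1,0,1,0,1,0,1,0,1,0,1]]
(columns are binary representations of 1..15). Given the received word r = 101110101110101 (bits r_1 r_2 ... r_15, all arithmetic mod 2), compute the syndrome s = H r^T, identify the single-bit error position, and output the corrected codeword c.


s = (1, 1, 1, 0)^T, error position = 14, corrected codeword c = 101110101110111

Compute s = H r^T mod 2 one row at a time:
  s_1 = 0 + 1 + 1 + 1 + 0 + 1 + 0 + 1 = 5 ≡ 1 (mod 2).
  s_2 = 1 + 1 + 0 + 1 + 0 + 1 + 0 + 1 = 5 ≡ 1 (mod 2).
  s_3 = 0 + 1 + 0 + 1 + 1 + 1 + 0 + 1 = 5 ≡ 1 (mod 2).
  s_4 = 1 + 1 + 1 + 1 + 1 + 1 + 1 + 1 = 8 ≡ 0 (mod 2).
s = (1, 1, 1, 0)^T — this equals column 14 of H (binary 1110), so error is at position 14.
Correct: flip bit 14 of r = 101110101110101 to get c = 101110101110111.


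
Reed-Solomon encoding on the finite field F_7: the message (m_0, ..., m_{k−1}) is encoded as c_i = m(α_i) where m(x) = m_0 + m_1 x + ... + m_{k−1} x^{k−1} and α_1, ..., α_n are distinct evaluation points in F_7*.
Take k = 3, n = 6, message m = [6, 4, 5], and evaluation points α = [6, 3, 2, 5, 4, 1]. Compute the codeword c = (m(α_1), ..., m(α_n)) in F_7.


c = [0, 0, 6, 4, 4, 1]

Message polynomial: m(x) = 6 + 4·x + 5·x^2 (mod 7).
For each evaluation point α_i, compute m(α_i) mod 7:
  α_1 = 6: Horner steps 5 → 6 → 0, so m(6) = 0.
  α_2 = 3: Horner steps 5 → 5 → 0, so m(3) = 0.
  α_3 = 2: Horner steps 5 → 0 → 6, so m(2) = 6.
  α_4 = 5: Horner steps 5 → 1 → 4, so m(5) = 4.
  α_5 = 4: Horner steps 5 → 3 → 4, so m(4) = 4.
  α_6 = 1: Horner steps 5 → 2 → 1, so m(1) = 1.
Codeword c = [0, 0, 6, 4, 4, 1] ∈ F_7^6.


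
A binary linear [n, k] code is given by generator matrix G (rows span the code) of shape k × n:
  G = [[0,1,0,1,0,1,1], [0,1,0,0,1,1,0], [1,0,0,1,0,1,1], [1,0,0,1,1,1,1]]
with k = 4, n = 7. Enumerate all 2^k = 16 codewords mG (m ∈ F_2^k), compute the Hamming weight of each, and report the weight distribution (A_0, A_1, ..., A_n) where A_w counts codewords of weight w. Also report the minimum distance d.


Weight distribution: A_0 = 1, A_1 = 1, A_2 = 4, A_3 = 4, A_4 = 3, A_5 = 3. Minimum distance d = 1.

Enumerate all 2^4 = 16 messages m ∈ F_2^4.
For each, compute codeword c = mG in F_2^7, then tally its weight.
  m = 0000 → c = 0000000, weight = 0.
  m = 1000 → c = 0101011, weight = 4.
  m = 0100 → c = 0100110, weight = 3.
  m = 1100 → c = 0001101, weight = 3.
  m = 0010 → c = 1001011, weight = 4.
  m = 1010 → c = 1100000, weight = 2.
  m = 0110 → c = 1101101, weight = 5.
  m = 1110 → c = 1000110, weight = 3.
  m = 0001 → c = 1001111, weight = 5.
  m = 1001 → c = 1100100, weight = 3.
  m = 0101 → c = 1101001, weight = 4.
  m = 1101 → c = 1000010, weight = 2.
  m = 0011 → c = 0000100, weight = 1.
  m = 1011 → c = 0101111, weight = 5.
  m = 0111 → c = 0100010, weight = 2.
  m = 1111 → c = 0001001, weight = 2.
Tally weights:
  weight 0: 1 codewords.
  weight 1: 1 codewords.
  weight 2: 4 codewords.
  weight 3: 4 codewords.
  weight 4: 3 codewords.
  weight 5: 3 codewords.
Minimum distance d = smallest w > 0 with A_w > 0 = 1.
Sanity: Σ A_w = 16 = 2^4 = 16 ✓.


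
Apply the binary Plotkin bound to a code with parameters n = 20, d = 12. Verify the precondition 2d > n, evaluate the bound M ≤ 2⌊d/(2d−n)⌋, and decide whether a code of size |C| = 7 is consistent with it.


Plotkin bound M ≤ 6; given |C| = 7 > bound (violated).

Check applicability: 2d = 24, n = 20.
2d − n = 4 > 0, so Plotkin applies.
Compute d/(2d−n) = 12/4 ≈ 3.0000.
⌊d/(2d−n)⌋ = 3.
Plotkin bound: M ≤ 2·3 = 6.
Given |C| = 7, check: VIOLATED.
This |C| is above the Plotkin bound, so no binary code with n = 20, d = 12 and 7 codewords exists.


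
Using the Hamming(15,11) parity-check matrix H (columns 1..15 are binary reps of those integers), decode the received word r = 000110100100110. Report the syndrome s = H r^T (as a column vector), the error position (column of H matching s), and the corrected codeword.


s = (1, 1, 1, 1)^T, error position = 15, corrected codeword c = 000110100100111

Compute s = H r^T mod 2 one row at a time:
  s_1 = 0 + 0 + 1 + 0 + 0 + 1 + 1 + 0 = 3 ≡ 1 (mod 2).
  s_2 = 1 + 1 + 0 + 1 + 0 + 1 + 1 + 0 = 5 ≡ 1 (mod 2).
  s_3 = 0 + 0 + 0 + 1 + 1 + 0 + 1 + 0 = 3 ≡ 1 (mod 2).
  s_4 = 0 + 0 + 1 + 1 + 0 + 0 + 1 + 0 = 3 ≡ 1 (mod 2).
s = (1, 1, 1, 1)^T — this equals column 15 of H (binary 1111), so error is at position 15.
Correct: flip bit 15 of r = 000110100100110 to get c = 000110100100111.


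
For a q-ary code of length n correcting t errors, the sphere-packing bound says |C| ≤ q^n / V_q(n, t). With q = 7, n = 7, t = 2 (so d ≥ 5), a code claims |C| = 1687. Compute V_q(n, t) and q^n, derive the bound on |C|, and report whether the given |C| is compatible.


V_q(n, t) = 799, q^n = 823543, Hamming bound = 1030, |C| = 1687 > bound (violated).

Step 1: Compute V_q(n, t) = Σ_{j=0}^2 C(n, j) (q−1)^j.
  j = 0: C(7,0)·(6)^0 = 1·1 = 1.
  j = 1: C(7,1)·(6)^1 = 7·6 = 42.
  j = 2: C(7,2)·(6)^2 = 21·36 = 756.
  V_q(n, t) = 1 + 42 + 756 = 799.
Step 2: q^n = 7^7 = 823543.
Step 3: Hamming bound ⌊q^n / V_q(n,t)⌋ = ⌊823543/799⌋ = 1030.
Step 4: Compare |C| = 1687 to 1030: violated.
The claimed |C| lies above the Hamming bound, so no 7-ary code of length 7 with d ≥ 5 can have 1687 codewords.


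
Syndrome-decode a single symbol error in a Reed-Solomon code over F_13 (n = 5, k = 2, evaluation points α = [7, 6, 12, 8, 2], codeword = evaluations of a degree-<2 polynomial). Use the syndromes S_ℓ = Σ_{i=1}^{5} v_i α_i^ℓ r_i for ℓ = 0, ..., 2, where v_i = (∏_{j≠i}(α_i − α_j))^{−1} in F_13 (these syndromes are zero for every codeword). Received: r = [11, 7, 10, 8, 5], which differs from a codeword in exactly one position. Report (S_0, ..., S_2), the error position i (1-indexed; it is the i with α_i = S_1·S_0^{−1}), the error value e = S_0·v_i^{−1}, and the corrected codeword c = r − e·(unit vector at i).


S = (3, 8, 4), error at position 1, error magnitude e = 10, c = [1, 7, 10, 8, 5].

Step 1: column multipliers v_i = (∏_{j≠i}(α_i − α_j))^{−1} mod 13.
  i = 1 (α = 7): (7−6)(7−12)(7−8)(7−2) = 1·(−5)·(−1)·5 = 25 ≡ 12, so v_1 = 12^{−1} = 12 (mod 13).
  i = 2 (α = 6): (6−7)(6−12)(6−8)(6−2) = (−1)·(−6)·(−2)·4 = −48 ≡ 4, so v_2 = 4^{−1} = 10 (mod 13).
  i = 3 (α = 12): (12−7)(12−6)(12−8)(12−2) = 5·6·4·10 = 1200 ≡ 4, so v_3 = 4^{−1} = 10 (mod 13).
  i = 4 (α = 8): (8−7)(8−6)(8−12)(8−2) = 1·2·(−4)·6 = −48 ≡ 4, so v_4 = 4^{−1} = 10 (mod 13).
  i = 5 (α = 2): (2−7)(2−6)(2−12)(2−8) = (−5)·(−4)·(−10)·(−6) = 1200 ≡ 4, so v_5 = 4^{−1} = 10 (mod 13).
  v = [12, 10, 10, 10, 10].
Step 2: syndromes of r = [11, 7, 10, 8, 5] (all sums mod 13).
  S_0 = Σ v_i r_i = 12·11 + 10·7 + 10·10 + 10·8 + 10·5 = 432 ≡ 3.
  S_1 = Σ v_i α_i r_i = 12·7·11 + 10·6·7 + 10·12·10 + 10·8·8 + 10·2·5 = 3284 ≡ 8.
  α_i^2 mod 13 = [10, 10, 1, 12, 4].
  S_2 = Σ v_i α_i^2 r_i = 12·10·11 + 10·10·7 + 10·1·10 + 10·12·8 + 10·4·5 = 3280 ≡ 4.
  S = (3, 8, 4) ≠ 0, so r is not a codeword (an error is present).
Step 3: locate the error. For a single error e at position i, S_ℓ = v_i·e·α_i^ℓ, so α_err = S_1/S_0.
  S_0^{−1} = 3^{−1} = 9 (mod 13), so α_err = 8·9 = 72 ≡ 7 = α_1. Error position i = 1.
  Consistency check: S_2/S_1 = 4·5 = 20 ≡ 7 = α_err ✓ (single-error assumption holds).
Step 4: error magnitude e = S_0/v_1 = S_0·∏_{j≠1}(α_1 − α_j) = 3·12 = 36 ≡ 10 (mod 13).
Step 5: correct position 1: c_1 = r_1 − e = 11 − 10 ≡ 1 (mod 13). Hence c = [1, 7, 10, 8, 5].
  Check: interpolating c through the α_i gives m(x) = 4 + 7·x (degree < 2) with m(α_i) = c_i for every i, so c is indeed a codeword.


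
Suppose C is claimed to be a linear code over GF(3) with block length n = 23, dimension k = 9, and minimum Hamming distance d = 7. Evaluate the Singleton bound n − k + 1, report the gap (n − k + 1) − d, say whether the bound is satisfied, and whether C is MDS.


Singleton RHS = n − k + 1 = 15, slack = 8, bound satisfied, not MDS.

Singleton bound: d ≤ n − k + 1.
Here n = 23, k = 9, so n − k + 1 = 15.
Given d = 7, check d ≤ 15: YES.
Slack = (n − k + 1) − d = 8.
The code is NOT MDS (slack = 8 > 0).
Description: the claimed parameters are [23, 9, 7]_3; such a code would be non-MDS.


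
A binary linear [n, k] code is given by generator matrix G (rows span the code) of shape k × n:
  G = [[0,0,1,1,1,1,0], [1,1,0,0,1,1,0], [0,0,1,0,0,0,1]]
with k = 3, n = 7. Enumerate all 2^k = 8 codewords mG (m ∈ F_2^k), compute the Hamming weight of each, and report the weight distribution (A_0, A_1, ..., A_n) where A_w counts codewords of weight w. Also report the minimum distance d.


Weight distribution: A_0 = 1, A_2 = 1, A_4 = 5, A_6 = 1. Minimum distance d = 2.

Enumerate all 2^3 = 8 messages m ∈ F_2^3.
For each, compute codeword c = mG in F_2^7, then tally its weight.
  m = 000 → c = 0000000, weight = 0.
  m = 100 → c = 0011110, weight = 4.
  m = 010 → c = 1100110, weight = 4.
  m = 110 → c = 1111000, weight = 4.
  m = 001 → c = 0010001, weight = 2.
  m = 101 → c = 0001111, weight = 4.
  m = 011 → c = 1110111, weight = 6.
  m = 111 → c = 1101001, weight = 4.
Tally weights:
  weight 0: 1 codewords.
  weight 2: 1 codewords.
  weight 4: 5 codewords.
  weight 6: 1 codewords.
Minimum distance d = smallest w > 0 with A_w > 0 = 2.
Sanity: Σ A_w = 8 = 2^3 = 8 ✓.


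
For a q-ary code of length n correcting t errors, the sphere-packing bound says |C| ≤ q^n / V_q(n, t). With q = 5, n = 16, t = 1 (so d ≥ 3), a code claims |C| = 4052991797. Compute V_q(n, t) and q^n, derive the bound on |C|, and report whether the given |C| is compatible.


V_q(n, t) = 65, q^n = 152587890625, Hamming bound = 2347506009, |C| = 4052991797 > bound (violated).

Step 1: Compute V_q(n, t) = Σ_{j=0}^1 C(n, j) (q−1)^j.
  j = 0: C(16,0)·(4)^0 = 1·1 = 1.
  j = 1: C(16,1)·(4)^1 = 16·4 = 64.
  V_q(n, t) = 1 + 64 = 65.
Step 2: q^n = 5^16 = 152587890625.
Step 3: Hamming bound ⌊q^n / V_q(n,t)⌋ = ⌊152587890625/65⌋ = 2347506009.
Step 4: Compare |C| = 4052991797 to 2347506009: violated.
The claimed |C| lies above the Hamming bound, so no 5-ary code of length 16 with d ≥ 3 can have 4052991797 codewords.


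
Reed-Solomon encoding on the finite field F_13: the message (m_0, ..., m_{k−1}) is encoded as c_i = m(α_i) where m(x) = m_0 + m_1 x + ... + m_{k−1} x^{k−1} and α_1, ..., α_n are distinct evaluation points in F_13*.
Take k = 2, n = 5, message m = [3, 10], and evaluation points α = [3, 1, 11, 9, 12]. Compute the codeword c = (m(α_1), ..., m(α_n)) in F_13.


c = [7, 0, 9, 2, 6]

Message polynomial: m(x) = 3 + 10·x (mod 13).
For each evaluation point α_i, compute m(α_i) mod 13:
  α_1 = 3: Horner steps 10 → 7, so m(3) = 7.
  α_2 = 1: Horner steps 10 → 0, so m(1) = 0.
  α_3 = 11: Horner steps 10 → 9, so m(11) = 9.
  α_4 = 9: Horner steps 10 → 2, so m(9) = 2.
  α_5 = 12: Horner steps 10 → 6, so m(12) = 6.
Codeword c = [7, 0, 9, 2, 6] ∈ F_13^5.


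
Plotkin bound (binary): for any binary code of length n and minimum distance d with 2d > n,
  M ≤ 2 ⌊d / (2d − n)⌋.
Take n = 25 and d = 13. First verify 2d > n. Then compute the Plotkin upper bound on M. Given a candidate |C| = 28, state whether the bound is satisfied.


Plotkin bound M ≤ 26; given |C| = 28 > bound (violated).

Check applicability: 2d = 26, n = 25.
2d − n = 1 > 0, so Plotkin applies.
Compute d/(2d−n) = 13/1 ≈ 13.0000.
⌊d/(2d−n)⌋ = 13.
Plotkin bound: M ≤ 2·13 = 26.
Given |C| = 28, check: VIOLATED.
This |C| is above the Plotkin bound, so no binary code with n = 25, d = 13 and 28 codewords exists.


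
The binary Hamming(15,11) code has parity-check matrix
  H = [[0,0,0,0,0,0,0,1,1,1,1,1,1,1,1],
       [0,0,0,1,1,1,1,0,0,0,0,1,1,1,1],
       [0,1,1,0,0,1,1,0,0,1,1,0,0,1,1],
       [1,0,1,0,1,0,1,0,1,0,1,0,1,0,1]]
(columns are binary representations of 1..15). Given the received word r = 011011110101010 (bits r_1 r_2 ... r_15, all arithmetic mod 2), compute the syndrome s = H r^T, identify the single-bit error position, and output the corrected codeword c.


s = (0, 1, 0, 1)^T, error position = 5, corrected codeword c = 011001110101010

Compute s = H r^T mod 2 one row at a time:
  s_1 = 1 + 0 + 1 + 0 + 1 + 0 + 1 + 0 = 4 ≡ 0 (mod 2).
  s_2 = 0 + 1 + 1 + 1 + 1 + 0 + 1 + 0 = 5 ≡ 1 (mod 2).
  s_3 = 1 + 1 + 1 + 1 + 1 + 0 + 1 + 0 = 6 ≡ 0 (mod 2).
  s_4 = 0 + 1 + 1 + 1 + 0 + 0 + 0 + 0 = 3 ≡ 1 (mod 2).
s = (0, 1, 0, 1)^T — this equals column 5 of H (binary 0101), so error is at position 5.
Correct: flip bit 5 of r = 011011110101010 to get c = 011001110101010.


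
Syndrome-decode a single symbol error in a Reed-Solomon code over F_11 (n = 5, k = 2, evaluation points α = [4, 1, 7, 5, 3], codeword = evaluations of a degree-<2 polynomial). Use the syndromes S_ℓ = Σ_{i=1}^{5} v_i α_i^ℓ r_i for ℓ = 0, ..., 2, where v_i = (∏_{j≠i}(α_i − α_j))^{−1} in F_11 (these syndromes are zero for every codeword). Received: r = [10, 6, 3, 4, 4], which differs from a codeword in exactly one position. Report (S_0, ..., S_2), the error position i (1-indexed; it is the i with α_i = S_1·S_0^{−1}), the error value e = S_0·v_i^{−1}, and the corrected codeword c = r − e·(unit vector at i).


S = (9, 5, 4), error at position 5, error magnitude e = 10, c = [10, 6, 3, 4, 5].

Step 1: column multipliers v_i = (∏_{j≠i}(α_i − α_j))^{−1} mod 11.
  i = 1 (α = 4): (4−1)(4−7)(4−5)(4−3) = 3·(−3)·(−1)·1 = 9 ≡ 9, so v_1 = 9^{−1} = 5 (mod 11).
  i = 2 (α = 1): (1−4)(1−7)(1−5)(1−3) = (−3)·(−6)·(−4)·(−2) = 144 ≡ 1, so v_2 = 1^{−1} = 1 (mod 11).
  i = 3 (α = 7): (7−4)(7−1)(7−5)(7−3) = 3·6·2·4 = 144 ≡ 1, so v_3 = 1^{−1} = 1 (mod 11).
  i = 4 (α = 5): (5−4)(5−1)(5−7)(5−3) = 1·4·(−2)·2 = −16 ≡ 6, so v_4 = 6^{−1} = 2 (mod 11).
  i = 5 (α = 3): (3−4)(3−1)(3−7)(3−5) = (−1)·2·(−4)·(−2) = −16 ≡ 6, so v_5 = 6^{−1} = 2 (mod 11).
  v = [5, 1, 1, 2, 2].
Step 2: syndromes of r = [10, 6, 3, 4, 4] (all sums mod 11).
  S_0 = Σ v_i r_i = 5·10 + 1·6 + 1·3 + 2·4 + 2·4 = 75 ≡ 9.
  S_1 = Σ v_i α_i r_i = 5·4·10 + 1·1·6 + 1·7·3 + 2·5·4 + 2·3·4 = 291 ≡ 5.
  α_i^2 mod 11 = [5, 1, 5, 3, 9].
  S_2 = Σ v_i α_i^2 r_i = 5·5·10 + 1·1·6 + 1·5·3 + 2·3·4 + 2·9·4 = 367 ≡ 4.
  S = (9, 5, 4) ≠ 0, so r is not a codeword (an error is present).
Step 3: locate the error. For a single error e at position i, S_ℓ = v_i·e·α_i^ℓ, so α_err = S_1/S_0.
  S_0^{−1} = 9^{−1} = 5 (mod 11), so α_err = 5·5 = 25 ≡ 3 = α_5. Error position i = 5.
  Consistency check: S_2/S_1 = 4·9 = 36 ≡ 3 = α_err ✓ (single-error assumption holds).
Step 4: error magnitude e = S_0/v_5 = S_0·∏_{j≠5}(α_5 − α_j) = 9·6 = 54 ≡ 10 (mod 11).
Step 5: correct position 5: c_5 = r_5 − e = 4 − 10 ≡ 5 (mod 11). Hence c = [10, 6, 3, 4, 5].
  Check: interpolating c through the α_i gives m(x) = 1 + 5·x (degree < 2) with m(α_i) = c_i for every i, so c is indeed a codeword.


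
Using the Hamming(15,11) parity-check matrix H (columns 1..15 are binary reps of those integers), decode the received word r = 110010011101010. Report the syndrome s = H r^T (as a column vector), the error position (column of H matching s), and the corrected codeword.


s = (1, 1, 1, 1)^T, error position = 15, corrected codeword c = 110010011101011

Compute s = H r^T mod 2 one row at a time:
  s_1 = 1 + 1 + 1 + 0 + 1 + 0 + 1 + 0 = 5 ≡ 1 (mod 2).
  s_2 = 0 + 1 + 0 + 0 + 1 + 0 + 1 + 0 = 3 ≡ 1 (mod 2).
  s_3 = 1 + 0 + 0 + 0 + 1 + 0 + 1 + 0 = 3 ≡ 1 (mod 2).
  s_4 = 1 + 0 + 1 + 0 + 1 + 0 + 0 + 0 = 3 ≡ 1 (mod 2).
s = (1, 1, 1, 1)^T — this equals column 15 of H (binary 1111), so error is at position 15.
Correct: flip bit 15 of r = 110010011101010 to get c = 110010011101011.


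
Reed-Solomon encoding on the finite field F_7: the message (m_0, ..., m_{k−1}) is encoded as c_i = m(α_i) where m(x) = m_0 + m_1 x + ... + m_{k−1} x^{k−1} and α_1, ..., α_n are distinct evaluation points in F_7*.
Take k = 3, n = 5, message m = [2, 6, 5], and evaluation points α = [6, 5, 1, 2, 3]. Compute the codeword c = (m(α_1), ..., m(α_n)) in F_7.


c = [1, 3, 6, 6, 2]

Message polynomial: m(x) = 2 + 6·x + 5·x^2 (mod 7).
For each evaluation point α_i, compute m(α_i) mod 7:
  α_1 = 6: Horner steps 5 → 1 → 1, so m(6) = 1.
  α_2 = 5: Horner steps 5 → 3 → 3, so m(5) = 3.
  α_3 = 1: Horner steps 5 → 4 → 6, so m(1) = 6.
  α_4 = 2: Horner steps 5 → 2 → 6, so m(2) = 6.
  α_5 = 3: Horner steps 5 → 0 → 2, so m(3) = 2.
Codeword c = [1, 3, 6, 6, 2] ∈ F_7^5.


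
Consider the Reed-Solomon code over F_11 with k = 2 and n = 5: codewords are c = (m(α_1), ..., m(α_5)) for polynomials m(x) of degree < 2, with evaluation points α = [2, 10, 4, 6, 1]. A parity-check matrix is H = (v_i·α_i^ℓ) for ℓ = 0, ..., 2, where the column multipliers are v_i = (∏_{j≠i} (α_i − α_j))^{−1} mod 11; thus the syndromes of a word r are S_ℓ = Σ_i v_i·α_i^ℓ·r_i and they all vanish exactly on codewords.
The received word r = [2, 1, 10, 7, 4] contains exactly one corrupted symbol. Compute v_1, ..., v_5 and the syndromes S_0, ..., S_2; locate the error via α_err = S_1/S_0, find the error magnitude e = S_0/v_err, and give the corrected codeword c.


S = (2, 2, 2), error at position 5, error magnitude e = 6, c = [2, 1, 10, 7, 9].

Step 1: column multipliers v_i = (∏_{j≠i}(α_i − α_j))^{−1} mod 11.
  i = 1 (α = 2): (2−10)(2−4)(2−6)(2−1) = (−8)·(−2)·(−4)·1 = −64 ≡ 2, so v_1 = 2^{−1} = 6 (mod 11).
  i = 2 (α = 10): (10−2)(10−4)(10−6)(10−1) = 8·6·4·9 = 1728 ≡ 1, so v_2 = 1^{−1} = 1 (mod 11).
  i = 3 (α = 4): (4−2)(4−10)(4−6)(4−1) = 2·(−6)·(−2)·3 = 72 ≡ 6, so v_3 = 6^{−1} = 2 (mod 11).
  i = 4 (α = 6): (6−2)(6−10)(6−4)(6−1) = 4·(−4)·2·5 = −160 ≡ 5, so v_4 = 5^{−1} = 9 (mod 11).
  i = 5 (α = 1): (1−2)(1−10)(1−4)(1−6) = (−1)·(−9)·(−3)·(−5) = 135 ≡ 3, so v_5 = 3^{−1} = 4 (mod 11).
  v = [6, 1, 2, 9, 4].
Step 2: syndromes of r = [2, 1, 10, 7, 4] (all sums mod 11).
  S_0 = Σ v_i r_i = 6·2 + 1·1 + 2·10 + 9·7 + 4·4 = 112 ≡ 2.
  S_1 = Σ v_i α_i r_i = 6·2·2 + 1·10·1 + 2·4·10 + 9·6·7 + 4·1·4 = 508 ≡ 2.
  α_i^2 mod 11 = [4, 1, 5, 3, 1].
  S_2 = Σ v_i α_i^2 r_i = 6·4·2 + 1·1·1 + 2·5·10 + 9·3·7 + 4·1·4 = 354 ≡ 2.
  S = (2, 2, 2) ≠ 0, so r is not a codeword (an error is present).
Step 3: locate the error. For a single error e at position i, S_ℓ = v_i·e·α_i^ℓ, so α_err = S_1/S_0.
  S_0^{−1} = 2^{−1} = 6 (mod 11), so α_err = 2·6 = 12 ≡ 1 = α_5. Error position i = 5.
  Consistency check: S_2/S_1 = 2·6 = 12 ≡ 1 = α_err ✓ (single-error assumption holds).
Step 4: error magnitude e = S_0/v_5 = S_0·∏_{j≠5}(α_5 − α_j) = 2·3 = 6 ≡ 6 (mod 11).
Step 5: correct position 5: c_5 = r_5 − e = 4 − 6 ≡ 9 (mod 11). Hence c = [2, 1, 10, 7, 9].
  Check: interpolating c through the α_i gives m(x) = 5 + 4·x (degree < 2) with m(α_i) = c_i for every i, so c is indeed a codeword.


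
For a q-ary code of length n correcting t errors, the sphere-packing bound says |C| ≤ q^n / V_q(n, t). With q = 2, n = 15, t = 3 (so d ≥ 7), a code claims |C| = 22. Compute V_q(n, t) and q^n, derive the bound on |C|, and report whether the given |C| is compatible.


V_q(n, t) = 576, q^n = 32768, Hamming bound = 56, |C| = 22 ≤ bound (satisfied).

Step 1: Compute V_q(n, t) = Σ_{j=0}^3 C(n, j) (q−1)^j.
  j = 0: C(15,0)·(1)^0 = 1·1 = 1.
  j = 1: C(15,1)·(1)^1 = 15·1 = 15.
  j = 2: C(15,2)·(1)^2 = 105·1 = 105.
  j = 3: C(15,3)·(1)^3 = 455·1 = 455.
  V_q(n, t) = 1 + 15 + 105 + 455 = 576.
Step 2: q^n = 2^15 = 32768.
Step 3: Hamming bound ⌊q^n / V_q(n,t)⌋ = ⌊32768/576⌋ = 56.
Step 4: Compare |C| = 22 to 56: satisfied.
The claimed |C| lies below the Hamming bound.


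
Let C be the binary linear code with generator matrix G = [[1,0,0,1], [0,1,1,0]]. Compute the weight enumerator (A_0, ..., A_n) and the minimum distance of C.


Weight distribution: A_0 = 1, A_2 = 2, A_4 = 1. Minimum distance d = 2.

Enumerate all 2^2 = 4 messages m ∈ F_2^2.
For each, compute codeword c = mG in F_2^4, then tally its weight.
  m = 00 → c = 0000, weight = 0.
  m = 10 → c = 1001, weight = 2.
  m = 01 → c = 0110, weight = 2.
  m = 11 → c = 1111, weight = 4.
Tally weights:
  weight 0: 1 codewords.
  weight 2: 2 codewords.
  weight 4: 1 codewords.
Minimum distance d = smallest w > 0 with A_w > 0 = 2.
Sanity: Σ A_w = 4 = 2^2 = 4 ✓.


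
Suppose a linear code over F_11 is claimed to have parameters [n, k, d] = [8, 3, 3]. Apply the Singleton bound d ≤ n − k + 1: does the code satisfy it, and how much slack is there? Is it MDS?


Singleton RHS = n − k + 1 = 6, slack = 3, bound satisfied, not MDS.

Singleton bound: d ≤ n − k + 1.
Here n = 8, k = 3, so n − k + 1 = 6.
Given d = 3, check d ≤ 6: YES.
Slack = (n − k + 1) − d = 3.
The code is NOT MDS (slack = 3 > 0).
Description: the claimed parameters are [8, 3, 3]_11; such a code would be non-MDS.


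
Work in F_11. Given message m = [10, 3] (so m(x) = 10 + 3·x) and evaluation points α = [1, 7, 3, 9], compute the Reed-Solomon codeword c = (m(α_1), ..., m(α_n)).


c = [2, 9, 8, 4]

Message polynomial: m(x) = 10 + 3·x (mod 11).
For each evaluation point α_i, compute m(α_i) mod 11:
  α_1 = 1: Horner steps 3 → 2, so m(1) = 2.
  α_2 = 7: Horner steps 3 → 9, so m(7) = 9.
  α_3 = 3: Horner steps 3 → 8, so m(3) = 8.
  α_4 = 9: Horner steps 3 → 4, so m(9) = 4.
Codeword c = [2, 9, 8, 4] ∈ F_11^4.


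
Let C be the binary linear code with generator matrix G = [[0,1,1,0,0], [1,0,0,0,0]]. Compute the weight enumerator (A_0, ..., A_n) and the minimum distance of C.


Weight distribution: A_0 = 1, A_1 = 1, A_2 = 1, A_3 = 1. Minimum distance d = 1.

Enumerate all 2^2 = 4 messages m ∈ F_2^2.
For each, compute codeword c = mG in F_2^5, then tally its weight.
  m = 00 → c = 00000, weight = 0.
  m = 10 → c = 01100, weight = 2.
  m = 01 → c = 10000, weight = 1.
  m = 11 → c = 11100, weight = 3.
Tally weights:
  weight 0: 1 codewords.
  weight 1: 1 codewords.
  weight 2: 1 codewords.
  weight 3: 1 codewords.
Minimum distance d = smallest w > 0 with A_w > 0 = 1.
Sanity: Σ A_w = 4 = 2^2 = 4 ✓.


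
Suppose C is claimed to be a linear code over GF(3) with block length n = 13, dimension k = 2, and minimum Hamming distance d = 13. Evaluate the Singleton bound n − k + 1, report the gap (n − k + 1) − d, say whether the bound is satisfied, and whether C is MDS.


Singleton RHS = n − k + 1 = 12, slack = -1, bound violated (no such code; not MDS).

Singleton bound: d ≤ n − k + 1.
Here n = 13, k = 2, so n − k + 1 = 12.
Given d = 13, check d ≤ 12: NO.
Slack = (n − k + 1) − d = -1.
The slack is negative: d = 13 exceeds n − k + 1 = 12 by 1, so the Singleton bound is violated and no linear [13, 2, 13]_3 code can exist. In particular it is not MDS (MDS requires d = n − k + 1 exactly).
Description: the claimed parameters are [13, 2, 13]_3; such a code would be impossible (violates the Singleton bound).


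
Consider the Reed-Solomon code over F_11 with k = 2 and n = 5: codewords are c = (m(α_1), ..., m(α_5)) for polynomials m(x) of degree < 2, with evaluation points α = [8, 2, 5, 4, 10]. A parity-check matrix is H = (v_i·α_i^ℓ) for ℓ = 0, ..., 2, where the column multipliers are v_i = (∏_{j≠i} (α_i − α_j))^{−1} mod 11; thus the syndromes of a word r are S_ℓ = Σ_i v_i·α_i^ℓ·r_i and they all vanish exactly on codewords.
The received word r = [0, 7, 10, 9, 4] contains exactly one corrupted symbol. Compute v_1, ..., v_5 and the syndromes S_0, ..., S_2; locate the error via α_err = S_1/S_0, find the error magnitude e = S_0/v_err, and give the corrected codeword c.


S = (2, 5, 7), error at position 1, error magnitude e = 9, c = [2, 7, 10, 9, 4].

Step 1: column multipliers v_i = (∏_{j≠i}(α_i − α_j))^{−1} mod 11.
  i = 1 (α = 8): (8−2)(8−5)(8−4)(8−10) = 6·3·4·(−2) = −144 ≡ 10, so v_1 = 10^{−1} = 10 (mod 11).
  i = 2 (α = 2): (2−8)(2−5)(2−4)(2−10) = (−6)·(−3)·(−2)·(−8) = 288 ≡ 2, so v_2 = 2^{−1} = 6 (mod 11).
  i = 3 (α = 5): (5−8)(5−2)(5−4)(5−10) = (−3)·3·1·(−5) = 45 ≡ 1, so v_3 = 1^{−1} = 1 (mod 11).
  i = 4 (α = 4): (4−8)(4−2)(4−5)(4−10) = (−4)·2·(−1)·(−6) = −48 ≡ 7, so v_4 = 7^{−1} = 8 (mod 11).
  i = 5 (α = 10): (10−8)(10−2)(10−5)(10−4) = 2·8·5·6 = 480 ≡ 7, so v_5 = 7^{−1} = 8 (mod 11).
  v = [10, 6, 1, 8, 8].
Step 2: syndromes of r = [0, 7, 10, 9, 4] (all sums mod 11).
  S_0 = Σ v_i r_i = 10·0 + 6·7 + 1·10 + 8·9 + 8·4 = 156 ≡ 2.
  S_1 = Σ v_i α_i r_i = 10·8·0 + 6·2·7 + 1·5·10 + 8·4·9 + 8·10·4 = 742 ≡ 5.
  α_i^2 mod 11 = [9, 4, 3, 5, 1].
  S_2 = Σ v_i α_i^2 r_i = 10·9·0 + 6·4·7 + 1·3·10 + 8·5·9 + 8·1·4 = 590 ≡ 7.
  S = (2, 5, 7) ≠ 0, so r is not a codeword (an error is present).
Step 3: locate the error. For a single error e at position i, S_ℓ = v_i·e·α_i^ℓ, so α_err = S_1/S_0.
  S_0^{−1} = 2^{−1} = 6 (mod 11), so α_err = 5·6 = 30 ≡ 8 = α_1. Error position i = 1.
  Consistency check: S_2/S_1 = 7·9 = 63 ≡ 8 = α_err ✓ (single-error assumption holds).
Step 4: error magnitude e = S_0/v_1 = S_0·∏_{j≠1}(α_1 − α_j) = 2·10 = 20 ≡ 9 (mod 11).
Step 5: correct position 1: c_1 = r_1 − e = 0 − 9 ≡ 2 (mod 11). Hence c = [2, 7, 10, 9, 4].
  Check: interpolating c through the α_i gives m(x) = 5 + 1·x (degree < 2) with m(α_i) = c_i for every i, so c is indeed a codeword.


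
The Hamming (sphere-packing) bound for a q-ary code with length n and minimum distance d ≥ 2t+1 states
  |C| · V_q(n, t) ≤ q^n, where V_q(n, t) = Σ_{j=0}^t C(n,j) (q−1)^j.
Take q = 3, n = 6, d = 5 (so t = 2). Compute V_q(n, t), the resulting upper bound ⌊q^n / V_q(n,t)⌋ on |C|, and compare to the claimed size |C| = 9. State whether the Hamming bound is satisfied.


V_q(n, t) = 73, q^n = 729, Hamming bound = 9, |C| = 9 ≤ bound (satisfied).

Step 1: Compute V_q(n, t) = Σ_{j=0}^2 C(n, j) (q−1)^j.
  j = 0: C(6,0)·(2)^0 = 1·1 = 1.
  j = 1: C(6,1)·(2)^1 = 6·2 = 12.
  j = 2: C(6,2)·(2)^2 = 15·4 = 60.
  V_q(n, t) = 1 + 12 + 60 = 73.
Step 2: q^n = 3^6 = 729.
Step 3: Hamming bound ⌊q^n / V_q(n,t)⌋ = ⌊729/73⌋ = 9.
Step 4: Compare |C| = 9 to 9: satisfied.
The claimed |C| lies at the Hamming bound (tight).


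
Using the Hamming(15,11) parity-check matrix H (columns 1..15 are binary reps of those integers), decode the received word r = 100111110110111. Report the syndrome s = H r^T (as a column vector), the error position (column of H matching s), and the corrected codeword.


s = (0, 1, 0, 0)^T, error position = 4, corrected codeword c = 100011110110111

Compute s = H r^T mod 2 one row at a time:
  s_1 = 1 + 0 + 1 + 1 + 0 + 1 + 1 + 1 = 6 ≡ 0 (mod 2).
  s_2 = 1 + 1 + 1 + 1 + 0 + 1 + 1 + 1 = 7 ≡ 1 (mod 2).
  s_3 = 0 + 0 + 1 + 1 + 1 + 1 + 1 + 1 = 6 ≡ 0 (mod 2).
  s_4 = 1 + 0 + 1 + 1 + 0 + 1 + 1 + 1 = 6 ≡ 0 (mod 2).
s = (0, 1, 0, 0)^T — this equals column 4 of H (binary 0100), so error is at position 4.
Correct: flip bit 4 of r = 100111110110111 to get c = 100011110110111.


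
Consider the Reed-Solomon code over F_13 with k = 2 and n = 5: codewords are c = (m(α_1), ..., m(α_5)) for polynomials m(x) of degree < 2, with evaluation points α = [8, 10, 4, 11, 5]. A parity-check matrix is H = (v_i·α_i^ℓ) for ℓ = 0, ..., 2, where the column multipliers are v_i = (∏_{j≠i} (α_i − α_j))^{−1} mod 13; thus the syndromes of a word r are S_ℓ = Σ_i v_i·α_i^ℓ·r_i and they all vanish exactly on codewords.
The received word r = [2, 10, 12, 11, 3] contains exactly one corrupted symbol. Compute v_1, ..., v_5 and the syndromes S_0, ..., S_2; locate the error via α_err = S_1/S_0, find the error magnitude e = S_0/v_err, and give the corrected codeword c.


S = (4, 5, 3), error at position 4, error magnitude e = 10, c = [2, 10, 12, 1, 3].

Step 1: column multipliers v_i = (∏_{j≠i}(α_i − α_j))^{−1} mod 13.
  i = 1 (α = 8): (8−10)(8−4)(8−11)(8−5) = (−2)·4·(−3)·3 = 72 ≡ 7, so v_1 = 7^{−1} = 2 (mod 13).
  i = 2 (α = 10): (10−8)(10−4)(10−11)(10−5) = 2·6·(−1)·5 = −60 ≡ 5, so v_2 = 5^{−1} = 8 (mod 13).
  i = 3 (α = 4): (4−8)(4−10)(4−11)(4−5) = (−4)·(−6)·(−7)·(−1) = 168 ≡ 12, so v_3 = 12^{−1} = 12 (mod 13).
  i = 4 (α = 11): (11−8)(11−10)(11−4)(11−5) = 3·1·7·6 = 126 ≡ 9, so v_4 = 9^{−1} = 3 (mod 13).
  i = 5 (α = 5): (5−8)(5−10)(5−4)(5−11) = (−3)·(−5)·1·(−6) = −90 ≡ 1, so v_5 = 1^{−1} = 1 (mod 13).
  v = [2, 8, 12, 3, 1].
Step 2: syndromes of r = [2, 10, 12, 11, 3] (all sums mod 13).
  S_0 = Σ v_i r_i = 2·2 + 8·10 + 12·12 + 3·11 + 1·3 = 264 ≡ 4.
  S_1 = Σ v_i α_i r_i = 2·8·2 + 8·10·10 + 12·4·12 + 3·11·11 + 1·5·3 = 1786 ≡ 5.
  α_i^2 mod 13 = [12, 9, 3, 4, 12].
  S_2 = Σ v_i α_i^2 r_i = 2·12·2 + 8·9·10 + 12·3·12 + 3·4·11 + 1·12·3 = 1368 ≡ 3.
  S = (4, 5, 3) ≠ 0, so r is not a codeword (an error is present).
Step 3: locate the error. For a single error e at position i, S_ℓ = v_i·e·α_i^ℓ, so α_err = S_1/S_0.
  S_0^{−1} = 4^{−1} = 10 (mod 13), so α_err = 5·10 = 50 ≡ 11 = α_4. Error position i = 4.
  Consistency check: S_2/S_1 = 3·8 = 24 ≡ 11 = α_err ✓ (single-error assumption holds).
Step 4: error magnitude e = S_0/v_4 = S_0·∏_{j≠4}(α_4 − α_j) = 4·9 = 36 ≡ 10 (mod 13).
Step 5: correct position 4: c_4 = r_4 − e = 11 − 10 ≡ 1 (mod 13). Hence c = [2, 10, 12, 1, 3].
  Check: interpolating c through the α_i gives m(x) = 9 + 4·x (degree < 2) with m(α_i) = c_i for every i, so c is indeed a codeword.


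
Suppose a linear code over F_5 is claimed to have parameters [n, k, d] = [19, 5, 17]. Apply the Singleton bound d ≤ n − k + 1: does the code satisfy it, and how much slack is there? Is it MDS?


Singleton RHS = n − k + 1 = 15, slack = -2, bound violated (no such code; not MDS).

Singleton bound: d ≤ n − k + 1.
Here n = 19, k = 5, so n − k + 1 = 15.
Given d = 17, check d ≤ 15: NO.
Slack = (n − k + 1) − d = -2.
The slack is negative: d = 17 exceeds n − k + 1 = 15 by 2, so the Singleton bound is violated and no linear [19, 5, 17]_5 code can exist. In particular it is not MDS (MDS requires d = n − k + 1 exactly).
Description: the claimed parameters are [19, 5, 17]_5; such a code would be impossible (violates the Singleton bound).


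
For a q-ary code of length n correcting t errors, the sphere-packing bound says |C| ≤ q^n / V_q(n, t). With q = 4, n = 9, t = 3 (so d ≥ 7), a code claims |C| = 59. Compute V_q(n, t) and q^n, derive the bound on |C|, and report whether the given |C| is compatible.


V_q(n, t) = 2620, q^n = 262144, Hamming bound = 100, |C| = 59 ≤ bound (satisfied).

Step 1: Compute V_q(n, t) = Σ_{j=0}^3 C(n, j) (q−1)^j.
  j = 0: C(9,0)·(3)^0 = 1·1 = 1.
  j = 1: C(9,1)·(3)^1 = 9·3 = 27.
  j = 2: C(9,2)·(3)^2 = 36·9 = 324.
  j = 3: C(9,3)·(3)^3 = 84·27 = 2268.
  V_q(n, t) = 1 + 27 + 324 + 2268 = 2620.
Step 2: q^n = 4^9 = 262144.
Step 3: Hamming bound ⌊q^n / V_q(n,t)⌋ = ⌊262144/2620⌋ = 100.
Step 4: Compare |C| = 59 to 100: satisfied.
The claimed |C| lies below the Hamming bound.


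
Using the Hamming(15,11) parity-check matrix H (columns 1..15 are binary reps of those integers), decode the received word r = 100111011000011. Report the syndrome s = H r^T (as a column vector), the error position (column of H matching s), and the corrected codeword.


s = (0, 1, 1, 0)^T, error position = 6, corrected codeword c = 100110011000011

Compute s = H r^T mod 2 one row at a time:
  s_1 = 1 + 1 + 0 + 0 + 0 + 0 + 1 + 1 = 4 ≡ 0 (mod 2).
  s_2 = 1 + 1 + 1 + 0 + 0 + 0 + 1 + 1 = 5 ≡ 1 (mod 2).
  s_3 = 0 + 0 + 1 + 0 + 0 + 0 + 1 + 1 = 3 ≡ 1 (mod 2).
  s_4 = 1 + 0 + 1 + 0 + 1 + 0 + 0 + 1 = 4 ≡ 0 (mod 2).
s = (0, 1, 1, 0)^T — this equals column 6 of H (binary 0110), so error is at position 6.
Correct: flip bit 6 of r = 100111011000011 to get c = 100110011000011.


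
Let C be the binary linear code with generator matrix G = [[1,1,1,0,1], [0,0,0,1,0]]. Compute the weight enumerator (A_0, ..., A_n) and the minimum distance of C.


Weight distribution: A_0 = 1, A_1 = 1, A_4 = 1, A_5 = 1. Minimum distance d = 1.

Enumerate all 2^2 = 4 messages m ∈ F_2^2.
For each, compute codeword c = mG in F_2^5, then tally its weight.
  m = 00 → c = 00000, weight = 0.
  m = 10 → c = 11101, weight = 4.
  m = 01 → c = 00010, weight = 1.
  m = 11 → c = 11111, weight = 5.
Tally weights:
  weight 0: 1 codewords.
  weight 1: 1 codewords.
  weight 4: 1 codewords.
  weight 5: 1 codewords.
Minimum distance d = smallest w > 0 with A_w > 0 = 1.
Sanity: Σ A_w = 4 = 2^2 = 4 ✓.


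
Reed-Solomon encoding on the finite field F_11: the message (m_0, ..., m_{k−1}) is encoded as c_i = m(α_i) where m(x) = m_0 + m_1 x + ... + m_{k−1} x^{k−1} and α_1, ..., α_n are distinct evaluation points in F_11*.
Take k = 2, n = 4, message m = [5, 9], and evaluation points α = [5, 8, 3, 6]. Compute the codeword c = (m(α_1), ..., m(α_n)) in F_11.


c = [6, 0, 10, 4]

Message polynomial: m(x) = 5 + 9·x (mod 11).
For each evaluation point α_i, compute m(α_i) mod 11:
  α_1 = 5: Horner steps 9 → 6, so m(5) = 6.
  α_2 = 8: Horner steps 9 → 0, so m(8) = 0.
  α_3 = 3: Horner steps 9 → 10, so m(3) = 10.
  α_4 = 6: Horner steps 9 → 4, so m(6) = 4.
Codeword c = [6, 0, 10, 4] ∈ F_11^4.


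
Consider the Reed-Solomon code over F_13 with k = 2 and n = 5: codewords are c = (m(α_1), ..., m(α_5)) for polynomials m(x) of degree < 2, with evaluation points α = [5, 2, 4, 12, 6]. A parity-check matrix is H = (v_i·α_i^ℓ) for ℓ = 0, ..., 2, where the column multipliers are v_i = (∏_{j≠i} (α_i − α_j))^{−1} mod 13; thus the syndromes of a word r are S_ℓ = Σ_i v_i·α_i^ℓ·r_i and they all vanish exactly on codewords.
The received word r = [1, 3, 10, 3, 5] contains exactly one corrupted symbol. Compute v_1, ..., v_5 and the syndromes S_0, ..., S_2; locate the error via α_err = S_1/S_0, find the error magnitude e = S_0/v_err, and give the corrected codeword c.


S = (11, 9, 5), error at position 2, error magnitude e = 1, c = [1, 2, 10, 3, 5].

Step 1: column multipliers v_i = (∏_{j≠i}(α_i − α_j))^{−1} mod 13.
  i = 1 (α = 5): (5−2)(5−4)(5−12)(5−6) = 3·1·(−7)·(−1) = 21 ≡ 8, so v_1 = 8^{−1} = 5 (mod 13).
  i = 2 (α = 2): (2−5)(2−4)(2−12)(2−6) = (−3)·(−2)·(−10)·(−4) = 240 ≡ 6, so v_2 = 6^{−1} = 11 (mod 13).
  i = 3 (α = 4): (4−5)(4−2)(4−12)(4−6) = (−1)·2·(−8)·(−2) = −32 ≡ 7, so v_3 = 7^{−1} = 2 (mod 13).
  i = 4 (α = 12): (12−5)(12−2)(12−4)(12−6) = 7·10·8·6 = 3360 ≡ 6, so v_4 = 6^{−1} = 11 (mod 13).
  i = 5 (α = 6): (6−5)(6−2)(6−4)(6−12) = 1·4·2·(−6) = −48 ≡ 4, so v_5 = 4^{−1} = 10 (mod 13).
  v = [5, 11, 2, 11, 10].
Step 2: syndromes of r = [1, 3, 10, 3, 5] (all sums mod 13).
  S_0 = Σ v_i r_i = 5·1 + 11·3 + 2·10 + 11·3 + 10·5 = 141 ≡ 11.
  S_1 = Σ v_i α_i r_i = 5·5·1 + 11·2·3 + 2·4·10 + 11·12·3 + 10·6·5 = 867 ≡ 9.
  α_i^2 mod 13 = [12, 4, 3, 1, 10].
  S_2 = Σ v_i α_i^2 r_i = 5·12·1 + 11·4·3 + 2·3·10 + 11·1·3 + 10·10·5 = 785 ≡ 5.
  S = (11, 9, 5) ≠ 0, so r is not a codeword (an error is present).
Step 3: locate the error. For a single error e at position i, S_ℓ = v_i·e·α_i^ℓ, so α_err = S_1/S_0.
  S_0^{−1} = 11^{−1} = 6 (mod 13), so α_err = 9·6 = 54 ≡ 2 = α_2. Error position i = 2.
  Consistency check: S_2/S_1 = 5·3 = 15 ≡ 2 = α_err ✓ (single-error assumption holds).
Step 4: error magnitude e = S_0/v_2 = S_0·∏_{j≠2}(α_2 − α_j) = 11·6 = 66 ≡ 1 (mod 13).
Step 5: correct position 2: c_2 = r_2 − e = 3 − 1 ≡ 2 (mod 13). Hence c = [1, 2, 10, 3, 5].
  Check: interpolating c through the α_i gives m(x) = 7 + 4·x (degree < 2) with m(α_i) = c_i for every i, so c is indeed a codeword.
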